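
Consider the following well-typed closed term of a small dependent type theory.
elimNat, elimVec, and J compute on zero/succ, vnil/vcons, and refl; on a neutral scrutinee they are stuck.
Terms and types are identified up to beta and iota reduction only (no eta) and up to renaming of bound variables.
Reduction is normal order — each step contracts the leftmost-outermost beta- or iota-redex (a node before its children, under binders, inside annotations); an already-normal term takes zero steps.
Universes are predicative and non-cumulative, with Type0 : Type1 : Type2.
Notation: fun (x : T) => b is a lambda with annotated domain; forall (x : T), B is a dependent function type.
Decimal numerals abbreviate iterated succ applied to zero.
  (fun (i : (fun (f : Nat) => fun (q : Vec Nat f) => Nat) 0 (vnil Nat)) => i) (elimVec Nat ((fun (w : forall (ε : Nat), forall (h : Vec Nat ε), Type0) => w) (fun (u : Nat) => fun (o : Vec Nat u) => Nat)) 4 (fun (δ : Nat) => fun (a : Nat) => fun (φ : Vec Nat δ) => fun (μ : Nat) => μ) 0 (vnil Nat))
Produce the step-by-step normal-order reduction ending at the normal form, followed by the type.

normal-order reduction sequence:
  (fun (i : (fun (f : Nat) => fun (q : Vec Nat f) => Nat) 0 (vnil Nat)) => i) (elimVec Nat ((fun (w : forall (ε : Nat), forall (h : Vec Nat ε), Type0) => w) (fun (u : Nat) => fun (o : Vec Nat u) => Nat)) 4 (fun (δ : Nat) => fun (a : Nat) => fun (φ : Vec Nat δ) => fun (μ : Nat) => μ) 0 (vnil Nat))
  ~> elimVec Nat ((fun (i : forall (f : Nat), forall (q : Vec Nat f), Type0) => i) (fun (w : Nat) => fun (ε : Vec Nat w) => Nat)) 4 (fun (h : Nat) => fun (u : Nat) => fun (o : Vec Nat h) => fun (δ : Nat) => δ) 0 (vnil Nat)
  ~> 4
inferred type:
  Nat


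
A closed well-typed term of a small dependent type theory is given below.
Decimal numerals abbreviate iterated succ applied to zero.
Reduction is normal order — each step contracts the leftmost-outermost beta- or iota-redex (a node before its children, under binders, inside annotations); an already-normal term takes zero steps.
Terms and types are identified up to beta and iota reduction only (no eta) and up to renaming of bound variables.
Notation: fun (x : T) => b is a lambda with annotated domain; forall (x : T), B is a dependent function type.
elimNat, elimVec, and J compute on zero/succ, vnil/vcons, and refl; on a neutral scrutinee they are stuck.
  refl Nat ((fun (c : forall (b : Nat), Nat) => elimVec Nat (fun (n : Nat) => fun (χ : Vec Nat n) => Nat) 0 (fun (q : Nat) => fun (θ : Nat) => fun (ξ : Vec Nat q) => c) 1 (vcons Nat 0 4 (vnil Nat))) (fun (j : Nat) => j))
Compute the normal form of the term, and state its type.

reduced normal form:
  refl Nat 0
the term's type:
  Eq Nat 0 0
observation: 7 normal-order steps normalize the term, beginning with a beta-redex.


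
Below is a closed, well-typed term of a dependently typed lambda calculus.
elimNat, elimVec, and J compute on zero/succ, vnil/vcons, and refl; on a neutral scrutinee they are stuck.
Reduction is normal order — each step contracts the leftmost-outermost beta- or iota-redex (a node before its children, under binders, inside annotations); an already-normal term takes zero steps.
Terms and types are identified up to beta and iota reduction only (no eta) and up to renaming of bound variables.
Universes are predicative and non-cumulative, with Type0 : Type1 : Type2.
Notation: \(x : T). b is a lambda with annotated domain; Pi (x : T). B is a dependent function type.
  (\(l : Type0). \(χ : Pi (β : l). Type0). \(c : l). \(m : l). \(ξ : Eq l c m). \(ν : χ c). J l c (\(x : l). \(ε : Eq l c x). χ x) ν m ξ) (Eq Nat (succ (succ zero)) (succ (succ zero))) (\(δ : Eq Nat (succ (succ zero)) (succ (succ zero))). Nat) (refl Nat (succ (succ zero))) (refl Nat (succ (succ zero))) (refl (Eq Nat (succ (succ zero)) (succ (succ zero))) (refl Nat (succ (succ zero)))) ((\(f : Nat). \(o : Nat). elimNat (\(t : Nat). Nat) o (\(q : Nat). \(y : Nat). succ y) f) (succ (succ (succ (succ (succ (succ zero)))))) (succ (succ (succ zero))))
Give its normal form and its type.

resulting normal form:
  succ (succ (succ (succ (succ (succ (succ (succ (succ zero))))))))
inferred type:
  Nat


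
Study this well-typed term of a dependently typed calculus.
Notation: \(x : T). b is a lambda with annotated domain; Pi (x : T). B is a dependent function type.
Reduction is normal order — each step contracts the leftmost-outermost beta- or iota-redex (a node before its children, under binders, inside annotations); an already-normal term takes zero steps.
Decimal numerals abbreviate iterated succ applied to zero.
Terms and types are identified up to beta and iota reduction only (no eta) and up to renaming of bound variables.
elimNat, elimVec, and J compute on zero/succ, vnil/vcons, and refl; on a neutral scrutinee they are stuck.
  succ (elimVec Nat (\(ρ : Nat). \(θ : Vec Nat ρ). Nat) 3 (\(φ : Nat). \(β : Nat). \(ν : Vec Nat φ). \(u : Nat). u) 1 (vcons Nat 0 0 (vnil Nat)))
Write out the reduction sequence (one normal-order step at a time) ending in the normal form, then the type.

normal-order reduction:
  succ (elimVec Nat (\(ρ : Nat). \(θ : Vec Nat ρ). Nat) 3 (\(φ : Nat). \(β : Nat). \(ν : Vec Nat φ). \(u : Nat). u) 1 (vcons Nat 0 0 (vnil Nat)))
  ~> succ ((\(ρ : Nat). \(θ : Nat). \(φ : Vec Nat ρ). \(β : Nat). β) 0 0 (vnil Nat) (elimVec Nat (\(ν : Nat). \(u : Vec Nat ν). Nat) 3 (\(τ : Nat). \(n : Nat). \(o : Vec Nat τ). \(y : Nat). y) 0 (vnil Nat)))
  ~> succ ((\(ρ : Nat). \(θ : Vec Nat 0). \(φ : Nat). φ) 0 (vnil Nat) (elimVec Nat (\(β : Nat). \(ν : Vec Nat β). Nat) 3 (\(u : Nat). \(τ : Nat). \(n : Vec Nat u). \(o : Nat). o) 0 (vnil Nat)))
  ~> succ ((\(ρ : Vec Nat 0). \(θ : Nat). θ) (vnil Nat) (elimVec Nat (\(φ : Nat). \(β : Vec Nat φ). Nat) 3 (\(ν : Nat). \(u : Nat). \(τ : Vec Nat ν). \(n : Nat). n) 0 (vnil Nat)))
  ~> succ ((\(ρ : Nat). ρ) (elimVec Nat (\(θ : Nat). \(φ : Vec Nat θ). Nat) 3 (\(β : Nat). \(ν : Nat). \(u : Vec Nat β). \(τ : Nat). τ) 0 (vnil Nat)))
  ~> succ (elimVec Nat (\(ρ : Nat). \(θ : Vec Nat ρ). Nat) 3 (\(φ : Nat). \(β : Nat). \(ν : Vec Nat φ). \(u : Nat). u) 0 (vnil Nat))
  ~> 4
the term's type:
  Nat


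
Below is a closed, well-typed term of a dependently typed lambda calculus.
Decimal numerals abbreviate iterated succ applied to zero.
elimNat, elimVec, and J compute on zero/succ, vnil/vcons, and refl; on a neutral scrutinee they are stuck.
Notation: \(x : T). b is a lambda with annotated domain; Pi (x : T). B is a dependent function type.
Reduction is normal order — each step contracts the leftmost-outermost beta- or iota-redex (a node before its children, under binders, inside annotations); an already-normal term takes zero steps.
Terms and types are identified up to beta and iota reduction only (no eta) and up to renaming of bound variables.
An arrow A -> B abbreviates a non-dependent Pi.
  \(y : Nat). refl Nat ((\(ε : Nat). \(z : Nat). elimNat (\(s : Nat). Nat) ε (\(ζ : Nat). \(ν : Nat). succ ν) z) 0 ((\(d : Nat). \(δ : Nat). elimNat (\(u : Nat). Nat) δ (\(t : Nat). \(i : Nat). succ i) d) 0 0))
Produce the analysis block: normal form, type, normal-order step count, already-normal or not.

reduced normal form:
  \(y : Nat). refl Nat 0
the term's type:
  Nat -> Eq Nat 0 0
steps to reach normal form (normal order): 6
already normal: no
first contracted redex: a beta-redex


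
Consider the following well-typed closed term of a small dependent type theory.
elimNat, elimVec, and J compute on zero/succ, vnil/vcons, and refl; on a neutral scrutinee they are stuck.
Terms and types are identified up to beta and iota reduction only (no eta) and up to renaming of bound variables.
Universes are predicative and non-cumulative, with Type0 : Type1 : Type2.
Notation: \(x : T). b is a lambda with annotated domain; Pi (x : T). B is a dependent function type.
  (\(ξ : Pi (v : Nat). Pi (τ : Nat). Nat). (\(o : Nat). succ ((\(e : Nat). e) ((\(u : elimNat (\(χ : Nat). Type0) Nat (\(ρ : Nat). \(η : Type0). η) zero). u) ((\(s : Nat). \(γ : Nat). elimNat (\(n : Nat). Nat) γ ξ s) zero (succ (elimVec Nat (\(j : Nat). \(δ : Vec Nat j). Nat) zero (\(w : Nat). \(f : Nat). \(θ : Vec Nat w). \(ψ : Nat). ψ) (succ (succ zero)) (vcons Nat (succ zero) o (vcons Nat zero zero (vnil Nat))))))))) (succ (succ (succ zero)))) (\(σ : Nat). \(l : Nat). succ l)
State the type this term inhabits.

type:
  Nat


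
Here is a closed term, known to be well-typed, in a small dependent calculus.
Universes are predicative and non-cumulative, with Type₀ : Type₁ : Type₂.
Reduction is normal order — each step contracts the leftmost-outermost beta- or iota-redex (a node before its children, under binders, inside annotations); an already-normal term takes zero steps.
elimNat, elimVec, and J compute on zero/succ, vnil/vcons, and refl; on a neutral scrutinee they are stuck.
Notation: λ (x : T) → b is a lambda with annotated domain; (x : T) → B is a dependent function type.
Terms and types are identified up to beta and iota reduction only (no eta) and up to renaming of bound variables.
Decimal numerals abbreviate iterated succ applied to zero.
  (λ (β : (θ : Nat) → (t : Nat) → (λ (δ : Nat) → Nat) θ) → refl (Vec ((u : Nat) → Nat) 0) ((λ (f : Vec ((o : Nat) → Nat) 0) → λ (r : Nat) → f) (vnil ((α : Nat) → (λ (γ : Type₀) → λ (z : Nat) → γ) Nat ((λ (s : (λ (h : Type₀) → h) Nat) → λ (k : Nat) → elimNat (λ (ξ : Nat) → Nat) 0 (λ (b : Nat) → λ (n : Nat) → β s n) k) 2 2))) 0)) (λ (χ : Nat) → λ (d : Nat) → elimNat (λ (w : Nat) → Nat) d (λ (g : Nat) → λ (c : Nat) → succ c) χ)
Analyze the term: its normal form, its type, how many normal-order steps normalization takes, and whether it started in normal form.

reduced normal form:
  refl (Vec ((β : Nat) → Nat) 0) (vnil ((θ : Nat) → Nat))
type:
  Eq (Vec ((β : Nat) → Nat) 0) (vnil ((θ : Nat) → Nat)) (vnil ((t : Nat) → Nat))
steps to reach normal form (normal order): 5
started in normal form: no
first contracted redex: a beta-redex


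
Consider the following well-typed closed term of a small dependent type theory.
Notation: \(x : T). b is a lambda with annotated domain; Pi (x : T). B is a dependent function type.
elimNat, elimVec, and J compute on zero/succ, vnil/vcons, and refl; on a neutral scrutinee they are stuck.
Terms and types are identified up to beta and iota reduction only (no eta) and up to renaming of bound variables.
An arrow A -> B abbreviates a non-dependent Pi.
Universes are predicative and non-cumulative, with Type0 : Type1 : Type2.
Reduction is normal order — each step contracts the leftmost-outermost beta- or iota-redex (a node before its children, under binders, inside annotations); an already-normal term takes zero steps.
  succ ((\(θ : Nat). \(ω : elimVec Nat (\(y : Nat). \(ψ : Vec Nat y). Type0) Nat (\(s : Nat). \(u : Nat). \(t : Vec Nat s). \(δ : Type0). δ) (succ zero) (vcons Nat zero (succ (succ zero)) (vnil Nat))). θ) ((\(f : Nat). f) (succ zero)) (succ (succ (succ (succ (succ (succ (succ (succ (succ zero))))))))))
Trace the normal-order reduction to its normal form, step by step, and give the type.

normal-order reduction:
  succ ((\(θ : Nat). \(ω : elimVec Nat (\(y : Nat). \(ψ : Vec Nat y). Type0) Nat (\(s : Nat). \(u : Nat). \(t : Vec Nat s). \(δ : Type0). δ) (succ zero) (vcons Nat zero (succ (succ zero)) (vnil Nat))). θ) ((\(f : Nat). f) (succ zero)) (succ (succ (succ (succ (succ (succ (succ (succ (succ zero))))))))))
  ~> succ ((\(θ : elimVec Nat (\(ω : Nat). \(y : Vec Nat ω). Type0) Nat (\(ψ : Nat). \(s : Nat). \(u : Vec Nat ψ). \(t : Type0). t) (succ zero) (vcons Nat zero (succ (succ zero)) (vnil Nat))). (\(δ : Nat). δ) (succ zero)) (succ (succ (succ (succ (succ (succ (succ (succ (succ zero))))))))))
  ~> succ ((\(θ : Nat). θ) (succ zero))
  ~> succ (succ zero)
inferred type:
  Nat


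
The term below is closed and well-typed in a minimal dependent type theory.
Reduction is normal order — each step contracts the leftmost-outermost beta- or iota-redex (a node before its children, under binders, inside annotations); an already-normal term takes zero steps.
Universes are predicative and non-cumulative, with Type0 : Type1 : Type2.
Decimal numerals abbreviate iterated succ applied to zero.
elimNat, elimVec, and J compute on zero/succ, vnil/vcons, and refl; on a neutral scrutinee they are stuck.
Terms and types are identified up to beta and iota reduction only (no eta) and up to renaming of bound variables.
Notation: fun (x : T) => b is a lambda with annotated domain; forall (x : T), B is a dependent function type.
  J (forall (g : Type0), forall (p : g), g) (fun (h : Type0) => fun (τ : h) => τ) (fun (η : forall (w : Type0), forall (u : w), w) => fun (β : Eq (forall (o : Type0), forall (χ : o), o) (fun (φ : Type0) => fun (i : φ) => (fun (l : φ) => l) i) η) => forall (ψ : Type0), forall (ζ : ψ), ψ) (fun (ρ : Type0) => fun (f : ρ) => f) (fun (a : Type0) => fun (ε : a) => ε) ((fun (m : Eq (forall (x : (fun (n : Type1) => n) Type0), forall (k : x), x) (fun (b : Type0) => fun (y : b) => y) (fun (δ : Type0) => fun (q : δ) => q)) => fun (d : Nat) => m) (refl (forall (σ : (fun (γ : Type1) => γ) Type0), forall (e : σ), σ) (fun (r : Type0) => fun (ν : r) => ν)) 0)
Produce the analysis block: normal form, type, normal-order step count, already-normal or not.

reduced normal form:
  fun (g : Type0) => fun (p : g) => p
inferred type:
  forall (g : Type0), forall (p : g), g
reduction steps (normal order): 4
term was already normal: no
first redex: a beta-redex


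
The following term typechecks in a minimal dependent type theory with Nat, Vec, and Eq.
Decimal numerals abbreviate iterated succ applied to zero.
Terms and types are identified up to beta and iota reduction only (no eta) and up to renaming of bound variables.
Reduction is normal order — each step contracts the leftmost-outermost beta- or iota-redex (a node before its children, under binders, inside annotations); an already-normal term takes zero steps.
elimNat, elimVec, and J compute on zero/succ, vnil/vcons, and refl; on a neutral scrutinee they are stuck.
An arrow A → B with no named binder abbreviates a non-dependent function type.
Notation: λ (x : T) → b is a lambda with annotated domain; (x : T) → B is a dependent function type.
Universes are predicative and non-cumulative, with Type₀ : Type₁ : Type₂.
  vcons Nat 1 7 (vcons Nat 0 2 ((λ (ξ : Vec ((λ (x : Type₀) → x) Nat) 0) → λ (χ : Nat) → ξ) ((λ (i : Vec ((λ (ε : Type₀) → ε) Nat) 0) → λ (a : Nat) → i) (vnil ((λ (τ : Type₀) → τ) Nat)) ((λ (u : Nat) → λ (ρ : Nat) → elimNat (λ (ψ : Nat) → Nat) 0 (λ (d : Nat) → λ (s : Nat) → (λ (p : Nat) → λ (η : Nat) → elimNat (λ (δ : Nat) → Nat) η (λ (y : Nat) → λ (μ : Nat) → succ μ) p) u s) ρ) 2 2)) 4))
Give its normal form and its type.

normal form:
  vcons Nat 1 7 (vcons Nat 0 2 (vnil Nat))
type:
  Vec Nat 2


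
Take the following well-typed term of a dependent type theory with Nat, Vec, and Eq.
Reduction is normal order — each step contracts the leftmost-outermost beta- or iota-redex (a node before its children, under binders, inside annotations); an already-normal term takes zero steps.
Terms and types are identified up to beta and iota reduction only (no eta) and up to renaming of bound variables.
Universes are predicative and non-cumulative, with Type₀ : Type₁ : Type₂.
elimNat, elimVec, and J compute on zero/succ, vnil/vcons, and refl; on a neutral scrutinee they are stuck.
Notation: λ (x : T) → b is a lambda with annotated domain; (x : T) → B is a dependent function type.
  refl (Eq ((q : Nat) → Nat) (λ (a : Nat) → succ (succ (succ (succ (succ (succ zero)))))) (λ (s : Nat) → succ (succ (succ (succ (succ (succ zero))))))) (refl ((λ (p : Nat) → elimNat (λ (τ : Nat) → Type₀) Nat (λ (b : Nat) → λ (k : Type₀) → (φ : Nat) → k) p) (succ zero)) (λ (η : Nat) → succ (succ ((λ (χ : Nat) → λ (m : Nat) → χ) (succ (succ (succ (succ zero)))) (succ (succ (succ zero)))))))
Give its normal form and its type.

normal form:
  refl (Eq ((q : Nat) → Nat) (λ (a : Nat) → succ (succ (succ (succ (succ (succ zero)))))) (λ (s : Nat) → succ (succ (succ (succ (succ (succ zero))))))) (refl ((p : Nat) → Nat) (λ (τ : Nat) → succ (succ (succ (succ (succ (succ zero)))))))
the term's type:
  Eq (Eq ((q : Nat) → Nat) (λ (a : Nat) → succ (succ (succ (succ (succ (succ zero)))))) (λ (s : Nat) → succ (succ (succ (succ (succ (succ zero))))))) (refl ((p : Nat) → Nat) (λ (τ : Nat) → succ (succ (succ (succ (succ (succ zero))))))) (refl ((b : Nat) → Nat) (λ (k : Nat) → succ (succ (succ (succ (succ (succ zero)))))))
observation: the term reaches its normal form after 7 normal-order steps.


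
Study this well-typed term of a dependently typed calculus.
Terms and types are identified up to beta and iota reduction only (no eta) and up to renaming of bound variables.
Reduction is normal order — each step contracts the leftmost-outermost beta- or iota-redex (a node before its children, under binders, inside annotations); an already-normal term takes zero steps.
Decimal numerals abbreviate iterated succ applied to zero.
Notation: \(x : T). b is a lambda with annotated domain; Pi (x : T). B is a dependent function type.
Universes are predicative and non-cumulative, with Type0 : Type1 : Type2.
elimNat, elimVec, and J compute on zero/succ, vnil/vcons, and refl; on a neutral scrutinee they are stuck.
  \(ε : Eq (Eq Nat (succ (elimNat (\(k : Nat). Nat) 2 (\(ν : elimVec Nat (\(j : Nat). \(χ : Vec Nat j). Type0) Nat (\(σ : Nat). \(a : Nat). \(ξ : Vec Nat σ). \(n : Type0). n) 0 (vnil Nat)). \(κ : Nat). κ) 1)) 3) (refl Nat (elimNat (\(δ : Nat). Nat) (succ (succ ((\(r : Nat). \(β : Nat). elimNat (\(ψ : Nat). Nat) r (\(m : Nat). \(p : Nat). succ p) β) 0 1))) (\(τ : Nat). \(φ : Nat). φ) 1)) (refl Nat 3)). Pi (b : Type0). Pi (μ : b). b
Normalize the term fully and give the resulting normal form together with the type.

normal form:
  \(ε : Eq (Eq Nat 3 3) (refl Nat 3) (refl Nat 3)). Pi (k : Type0). Pi (ν : k). k
type:
  Pi (ε : Eq (Eq Nat 3 3) (refl Nat 3) (refl Nat 3)). Type1


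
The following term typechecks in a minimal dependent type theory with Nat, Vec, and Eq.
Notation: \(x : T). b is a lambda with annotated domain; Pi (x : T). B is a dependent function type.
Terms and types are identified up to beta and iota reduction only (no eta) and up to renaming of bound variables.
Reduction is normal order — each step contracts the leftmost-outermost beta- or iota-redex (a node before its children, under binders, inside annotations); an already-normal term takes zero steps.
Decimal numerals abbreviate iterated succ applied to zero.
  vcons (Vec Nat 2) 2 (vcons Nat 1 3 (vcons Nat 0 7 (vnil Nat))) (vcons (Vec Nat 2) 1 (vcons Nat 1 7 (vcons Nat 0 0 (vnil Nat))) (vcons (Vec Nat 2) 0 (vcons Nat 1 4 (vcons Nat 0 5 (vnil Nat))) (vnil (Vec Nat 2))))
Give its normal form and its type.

normal form:
  vcons (Vec Nat 2) 2 (vcons Nat 1 3 (vcons Nat 0 7 (vnil Nat))) (vcons (Vec Nat 2) 1 (vcons Nat 1 7 (vcons Nat 0 0 (vnil Nat))) (vcons (Vec Nat 2) 0 (vcons Nat 1 4 (vcons Nat 0 5 (vnil Nat))) (vnil (Vec Nat 2))))
type:
  Vec (Vec Nat 2) 3
observation: no redex remains anywhere in the term; it is its own normal form.


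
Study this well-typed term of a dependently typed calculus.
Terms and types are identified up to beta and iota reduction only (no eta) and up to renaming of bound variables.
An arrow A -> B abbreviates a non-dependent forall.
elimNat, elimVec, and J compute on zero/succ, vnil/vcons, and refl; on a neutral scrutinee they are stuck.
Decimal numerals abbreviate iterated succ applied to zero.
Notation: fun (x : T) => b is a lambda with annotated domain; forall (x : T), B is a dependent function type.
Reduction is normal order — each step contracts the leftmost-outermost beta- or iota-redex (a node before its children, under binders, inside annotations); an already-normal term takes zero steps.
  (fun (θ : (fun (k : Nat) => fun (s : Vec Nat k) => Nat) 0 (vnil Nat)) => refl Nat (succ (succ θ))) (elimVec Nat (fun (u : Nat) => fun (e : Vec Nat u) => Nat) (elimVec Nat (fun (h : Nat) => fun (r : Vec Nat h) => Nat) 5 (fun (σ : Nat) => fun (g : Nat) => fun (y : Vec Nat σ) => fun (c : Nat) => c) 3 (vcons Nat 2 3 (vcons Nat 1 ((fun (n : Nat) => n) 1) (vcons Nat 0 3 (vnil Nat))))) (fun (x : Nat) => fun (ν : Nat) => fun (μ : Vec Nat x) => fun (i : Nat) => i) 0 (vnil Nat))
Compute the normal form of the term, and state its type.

resulting normal form:
  refl Nat 7
type:
  Eq Nat 7 7
observation: reduction starts at a beta-redex, and 18 normal-order steps reach the normal form.


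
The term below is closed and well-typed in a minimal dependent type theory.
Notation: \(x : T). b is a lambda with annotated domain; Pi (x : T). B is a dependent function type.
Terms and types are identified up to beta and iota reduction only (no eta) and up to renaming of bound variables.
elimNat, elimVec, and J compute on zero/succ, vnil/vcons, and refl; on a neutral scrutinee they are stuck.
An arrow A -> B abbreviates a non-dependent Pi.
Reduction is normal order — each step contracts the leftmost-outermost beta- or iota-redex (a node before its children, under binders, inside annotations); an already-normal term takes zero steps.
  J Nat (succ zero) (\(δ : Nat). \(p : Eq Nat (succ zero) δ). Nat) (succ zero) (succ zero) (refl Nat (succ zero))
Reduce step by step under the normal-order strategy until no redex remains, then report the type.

normal-order reduction:
  J Nat (succ zero) (\(δ : Nat). \(p : Eq Nat (succ zero) δ). Nat) (succ zero) (succ zero) (refl Nat (succ zero))
  ~> succ zero
inferred type:
  Nat


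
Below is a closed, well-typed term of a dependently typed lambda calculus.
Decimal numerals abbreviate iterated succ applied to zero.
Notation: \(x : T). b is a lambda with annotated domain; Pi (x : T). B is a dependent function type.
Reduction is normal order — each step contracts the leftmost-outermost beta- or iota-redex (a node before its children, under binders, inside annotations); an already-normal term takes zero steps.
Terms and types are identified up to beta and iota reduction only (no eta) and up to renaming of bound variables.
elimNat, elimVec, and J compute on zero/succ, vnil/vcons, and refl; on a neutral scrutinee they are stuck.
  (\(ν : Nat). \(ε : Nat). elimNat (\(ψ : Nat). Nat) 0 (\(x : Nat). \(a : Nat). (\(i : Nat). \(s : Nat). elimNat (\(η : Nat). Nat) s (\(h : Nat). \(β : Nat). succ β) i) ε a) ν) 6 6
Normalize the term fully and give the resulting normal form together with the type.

resulting normal form:
  36
the term's type:
  Nat


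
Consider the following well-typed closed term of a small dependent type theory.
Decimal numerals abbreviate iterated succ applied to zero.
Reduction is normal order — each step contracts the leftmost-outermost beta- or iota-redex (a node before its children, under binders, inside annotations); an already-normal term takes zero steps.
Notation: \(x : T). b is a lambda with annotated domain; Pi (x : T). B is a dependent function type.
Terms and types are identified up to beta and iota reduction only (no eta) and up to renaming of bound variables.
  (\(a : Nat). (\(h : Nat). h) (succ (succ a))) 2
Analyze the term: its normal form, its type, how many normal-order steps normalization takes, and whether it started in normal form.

resulting normal form:
  4
type:
  Nat
steps to reach normal form (normal order): 2
started in normal form: no
first redex: a beta-redex


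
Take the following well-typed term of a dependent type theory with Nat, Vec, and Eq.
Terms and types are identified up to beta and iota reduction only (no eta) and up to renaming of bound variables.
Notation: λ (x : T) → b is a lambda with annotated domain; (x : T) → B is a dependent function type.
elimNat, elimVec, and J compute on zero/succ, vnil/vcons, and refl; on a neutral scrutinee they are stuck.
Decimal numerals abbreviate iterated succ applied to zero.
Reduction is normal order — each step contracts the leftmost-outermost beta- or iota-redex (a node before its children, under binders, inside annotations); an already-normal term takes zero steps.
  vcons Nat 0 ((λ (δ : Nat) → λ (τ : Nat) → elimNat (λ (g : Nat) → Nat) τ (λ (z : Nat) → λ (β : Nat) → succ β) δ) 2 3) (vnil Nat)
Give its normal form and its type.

reduced normal form:
  vcons Nat 0 5 (vnil Nat)
the term's type:
  Vec Nat 1


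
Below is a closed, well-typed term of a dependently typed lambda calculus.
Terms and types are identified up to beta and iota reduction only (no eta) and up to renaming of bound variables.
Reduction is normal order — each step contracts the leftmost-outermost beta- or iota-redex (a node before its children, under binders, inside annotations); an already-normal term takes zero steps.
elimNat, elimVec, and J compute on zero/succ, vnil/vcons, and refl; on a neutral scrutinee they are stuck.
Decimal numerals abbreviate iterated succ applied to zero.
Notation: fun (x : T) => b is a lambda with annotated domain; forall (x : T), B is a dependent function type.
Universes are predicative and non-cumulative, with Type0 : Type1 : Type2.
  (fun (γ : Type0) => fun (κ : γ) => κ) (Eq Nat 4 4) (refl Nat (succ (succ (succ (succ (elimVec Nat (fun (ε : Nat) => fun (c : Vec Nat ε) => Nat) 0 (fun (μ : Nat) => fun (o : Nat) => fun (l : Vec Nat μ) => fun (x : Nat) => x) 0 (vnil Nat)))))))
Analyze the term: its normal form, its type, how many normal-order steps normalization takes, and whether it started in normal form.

normal form:
  refl Nat 4
inferred type:
  Eq Nat 4 4
normal-order step count: 3
already normal: no
first contracted redex: a beta-redex


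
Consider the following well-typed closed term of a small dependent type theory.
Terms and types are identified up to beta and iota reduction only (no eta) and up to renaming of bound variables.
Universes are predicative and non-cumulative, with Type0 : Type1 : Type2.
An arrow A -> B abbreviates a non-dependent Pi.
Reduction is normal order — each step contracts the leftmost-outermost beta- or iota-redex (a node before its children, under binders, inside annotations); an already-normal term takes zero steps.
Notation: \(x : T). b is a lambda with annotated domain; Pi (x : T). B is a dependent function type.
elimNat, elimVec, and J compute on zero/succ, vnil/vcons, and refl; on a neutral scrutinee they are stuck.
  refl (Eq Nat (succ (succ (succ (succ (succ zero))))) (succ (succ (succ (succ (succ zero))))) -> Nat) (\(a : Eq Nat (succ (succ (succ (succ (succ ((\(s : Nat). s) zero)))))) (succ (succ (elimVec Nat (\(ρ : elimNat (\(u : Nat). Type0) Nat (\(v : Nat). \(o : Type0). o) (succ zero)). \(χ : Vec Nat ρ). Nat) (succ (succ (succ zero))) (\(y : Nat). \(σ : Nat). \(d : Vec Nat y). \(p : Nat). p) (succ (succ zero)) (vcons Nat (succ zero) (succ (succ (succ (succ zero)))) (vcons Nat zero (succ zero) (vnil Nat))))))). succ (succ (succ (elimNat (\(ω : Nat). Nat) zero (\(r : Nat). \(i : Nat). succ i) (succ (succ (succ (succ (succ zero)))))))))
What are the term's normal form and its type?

reduced normal form:
  refl (Eq Nat (succ (succ (succ (succ (succ zero))))) (succ (succ (succ (succ (succ zero))))) -> Nat) (\(a : Eq Nat (succ (succ (succ (succ (succ zero))))) (succ (succ (succ (succ (succ zero)))))). succ (succ (succ (succ (succ (succ (succ (succ zero))))))))
type:
  Eq (Eq Nat (succ (succ (succ (succ (succ zero))))) (succ (succ (succ (succ (succ zero))))) -> Nat) (\(a : Eq Nat (succ (succ (succ (succ (succ zero))))) (succ (succ (succ (succ (succ zero)))))). succ (succ (succ (succ (succ (succ (succ (succ zero)))))))) (\(s : Eq Nat (succ (succ (succ (succ (succ zero))))) (succ (succ (succ (succ (succ zero)))))). succ (succ (succ (succ (succ (succ (succ (succ zero))))))))


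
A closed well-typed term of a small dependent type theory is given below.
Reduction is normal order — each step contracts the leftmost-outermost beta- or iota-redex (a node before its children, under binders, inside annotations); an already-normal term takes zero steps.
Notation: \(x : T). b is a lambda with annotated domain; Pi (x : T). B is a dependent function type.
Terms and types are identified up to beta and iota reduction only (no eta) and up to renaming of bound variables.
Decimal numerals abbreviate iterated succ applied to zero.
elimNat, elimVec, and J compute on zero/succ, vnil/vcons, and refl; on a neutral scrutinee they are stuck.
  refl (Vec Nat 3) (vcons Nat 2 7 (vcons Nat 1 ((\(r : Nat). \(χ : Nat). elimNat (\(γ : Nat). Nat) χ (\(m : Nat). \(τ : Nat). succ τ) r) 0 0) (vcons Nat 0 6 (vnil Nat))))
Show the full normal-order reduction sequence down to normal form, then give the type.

reduction (normal order):
  refl (Vec Nat 3) (vcons Nat 2 7 (vcons Nat 1 ((\(r : Nat). \(χ : Nat). elimNat (\(γ : Nat). Nat) χ (\(m : Nat). \(τ : Nat). succ τ) r) 0 0) (vcons Nat 0 6 (vnil Nat))))
  ~> refl (Vec Nat 3) (vcons Nat 2 7 (vcons Nat 1 ((\(r : Nat). elimNat (\(χ : Nat). Nat) r (\(γ : Nat). \(m : Nat). succ m) 0) 0) (vcons Nat 0 6 (vnil Nat))))
  ~> refl (Vec Nat 3) (vcons Nat 2 7 (vcons Nat 1 (elimNat (\(r : Nat). Nat) 0 (\(χ : Nat). \(γ : Nat). succ γ) 0) (vcons Nat 0 6 (vnil Nat))))
  ~> refl (Vec Nat 3) (vcons Nat 2 7 (vcons Nat 1 0 (vcons Nat 0 6 (vnil Nat))))
inferred type:
  Eq (Vec Nat 3) (vcons Nat 2 7 (vcons Nat 1 0 (vcons Nat 0 6 (vnil Nat)))) (vcons Nat 2 7 (vcons Nat 1 0 (vcons Nat 0 6 (vnil Nat))))


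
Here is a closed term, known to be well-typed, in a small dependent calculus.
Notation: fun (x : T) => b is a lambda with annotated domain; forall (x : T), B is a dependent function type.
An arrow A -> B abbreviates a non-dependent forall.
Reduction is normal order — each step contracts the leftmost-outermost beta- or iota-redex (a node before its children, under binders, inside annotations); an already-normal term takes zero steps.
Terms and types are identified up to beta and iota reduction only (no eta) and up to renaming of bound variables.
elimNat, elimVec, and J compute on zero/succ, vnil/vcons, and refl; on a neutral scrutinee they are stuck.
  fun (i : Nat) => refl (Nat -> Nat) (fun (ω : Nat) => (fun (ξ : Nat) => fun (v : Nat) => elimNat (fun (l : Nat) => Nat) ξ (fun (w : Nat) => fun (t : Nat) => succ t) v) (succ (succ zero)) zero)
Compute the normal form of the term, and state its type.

resulting normal form:
  fun (i : Nat) => refl (Nat -> Nat) (fun (ω : Nat) => succ (succ zero))
inferred type:
  Nat -> Eq (Nat -> Nat) (fun (i : Nat) => succ (succ zero)) (fun (ω : Nat) => succ (succ zero))


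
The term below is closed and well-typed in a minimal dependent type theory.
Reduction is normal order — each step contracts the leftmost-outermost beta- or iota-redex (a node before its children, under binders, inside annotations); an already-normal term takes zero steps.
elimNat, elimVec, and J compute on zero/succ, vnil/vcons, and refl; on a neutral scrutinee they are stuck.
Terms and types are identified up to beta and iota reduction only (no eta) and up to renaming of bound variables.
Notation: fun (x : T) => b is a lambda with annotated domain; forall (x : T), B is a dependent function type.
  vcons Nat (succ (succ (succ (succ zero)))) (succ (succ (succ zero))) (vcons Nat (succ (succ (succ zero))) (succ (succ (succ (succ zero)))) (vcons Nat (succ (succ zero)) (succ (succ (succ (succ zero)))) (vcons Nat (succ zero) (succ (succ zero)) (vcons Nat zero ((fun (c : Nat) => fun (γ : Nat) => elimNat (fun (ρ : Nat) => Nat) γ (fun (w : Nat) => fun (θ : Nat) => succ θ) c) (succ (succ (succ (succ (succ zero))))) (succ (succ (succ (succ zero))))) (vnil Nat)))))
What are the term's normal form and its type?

resulting normal form:
  vcons Nat (succ (succ (succ (succ zero)))) (succ (succ (succ zero))) (vcons Nat (succ (succ (succ zero))) (succ (succ (succ (succ zero)))) (vcons Nat (succ (succ zero)) (succ (succ (succ (succ zero)))) (vcons Nat (succ zero) (succ (succ zero)) (vcons Nat zero (succ (succ (succ (succ (succ (succ (succ (succ (succ zero))))))))) (vnil Nat)))))
inferred type:
  Vec Nat (succ (succ (succ (succ (succ zero)))))


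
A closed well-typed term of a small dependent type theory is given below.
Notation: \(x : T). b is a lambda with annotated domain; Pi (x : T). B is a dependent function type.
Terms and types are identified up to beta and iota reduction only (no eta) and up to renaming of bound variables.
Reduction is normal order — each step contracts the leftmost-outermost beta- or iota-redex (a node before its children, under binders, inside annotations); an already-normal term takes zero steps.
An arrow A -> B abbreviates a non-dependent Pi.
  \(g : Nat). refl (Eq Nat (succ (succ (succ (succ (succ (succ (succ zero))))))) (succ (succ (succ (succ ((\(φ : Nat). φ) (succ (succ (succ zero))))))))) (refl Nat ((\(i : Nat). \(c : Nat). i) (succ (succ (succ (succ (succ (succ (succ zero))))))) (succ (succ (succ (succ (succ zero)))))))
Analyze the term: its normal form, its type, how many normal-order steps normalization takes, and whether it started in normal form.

reduced normal form:
  \(g : Nat). refl (Eq Nat (succ (succ (succ (succ (succ (succ (succ zero))))))) (succ (succ (succ (succ (succ (succ (succ zero)))))))) (refl Nat (succ (succ (succ (succ (succ (succ (succ zero))))))))
the term's type:
  Nat -> Eq (Eq Nat (succ (succ (succ (succ (succ (succ (succ zero))))))) (succ (succ (succ (succ (succ (succ (succ zero)))))))) (refl Nat (succ (succ (succ (succ (succ (succ (succ zero)))))))) (refl Nat (succ (succ (succ (succ (succ (succ (succ zero))))))))
reduction steps (normal order): 3
started in normal form: no
first contracted redex: a beta-redex


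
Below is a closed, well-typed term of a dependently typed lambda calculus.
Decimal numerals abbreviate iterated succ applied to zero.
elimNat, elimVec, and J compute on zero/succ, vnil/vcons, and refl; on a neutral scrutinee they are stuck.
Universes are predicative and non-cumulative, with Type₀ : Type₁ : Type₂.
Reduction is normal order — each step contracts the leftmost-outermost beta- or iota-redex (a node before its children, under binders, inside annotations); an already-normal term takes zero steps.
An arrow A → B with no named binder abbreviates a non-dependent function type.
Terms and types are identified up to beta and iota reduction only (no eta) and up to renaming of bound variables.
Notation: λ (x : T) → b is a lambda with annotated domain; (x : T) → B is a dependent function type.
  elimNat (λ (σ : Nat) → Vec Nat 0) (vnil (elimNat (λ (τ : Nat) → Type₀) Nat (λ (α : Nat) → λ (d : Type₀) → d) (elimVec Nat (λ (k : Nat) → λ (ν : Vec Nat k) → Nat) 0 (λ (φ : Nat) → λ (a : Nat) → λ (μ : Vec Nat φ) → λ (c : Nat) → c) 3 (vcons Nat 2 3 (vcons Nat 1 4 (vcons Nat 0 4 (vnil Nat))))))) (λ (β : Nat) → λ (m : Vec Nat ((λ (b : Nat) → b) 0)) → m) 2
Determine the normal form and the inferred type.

resulting normal form:
  vnil Nat
the term's type:
  Vec Nat 0
observation: 24 normal-order steps separate the term from its normal form.


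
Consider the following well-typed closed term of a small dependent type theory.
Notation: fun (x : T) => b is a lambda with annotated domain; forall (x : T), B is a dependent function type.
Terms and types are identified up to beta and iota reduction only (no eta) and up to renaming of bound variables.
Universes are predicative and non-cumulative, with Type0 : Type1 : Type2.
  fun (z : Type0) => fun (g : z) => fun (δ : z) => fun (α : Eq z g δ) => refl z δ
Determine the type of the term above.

inferred type:
  forall (z : Type0), forall (g : z), forall (δ : z), forall (α : Eq z g δ), Eq z δ δ


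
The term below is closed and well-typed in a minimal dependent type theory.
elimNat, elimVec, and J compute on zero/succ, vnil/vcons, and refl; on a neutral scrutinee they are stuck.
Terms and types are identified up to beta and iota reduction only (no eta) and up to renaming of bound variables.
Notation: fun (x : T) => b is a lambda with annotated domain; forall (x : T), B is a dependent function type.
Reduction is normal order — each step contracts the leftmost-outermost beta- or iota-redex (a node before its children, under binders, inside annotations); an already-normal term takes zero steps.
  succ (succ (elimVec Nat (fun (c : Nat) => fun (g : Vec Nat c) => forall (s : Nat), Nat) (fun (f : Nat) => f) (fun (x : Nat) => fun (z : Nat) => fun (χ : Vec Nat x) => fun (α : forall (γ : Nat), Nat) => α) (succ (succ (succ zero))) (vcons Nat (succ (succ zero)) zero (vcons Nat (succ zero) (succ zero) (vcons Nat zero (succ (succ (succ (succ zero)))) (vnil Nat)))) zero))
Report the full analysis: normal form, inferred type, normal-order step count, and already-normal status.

normal form:
  succ (succ zero)
the term's type:
  Nat
reduction steps (normal order): 17
term was already normal: no
first contracted redex: an elimVec iota-redex


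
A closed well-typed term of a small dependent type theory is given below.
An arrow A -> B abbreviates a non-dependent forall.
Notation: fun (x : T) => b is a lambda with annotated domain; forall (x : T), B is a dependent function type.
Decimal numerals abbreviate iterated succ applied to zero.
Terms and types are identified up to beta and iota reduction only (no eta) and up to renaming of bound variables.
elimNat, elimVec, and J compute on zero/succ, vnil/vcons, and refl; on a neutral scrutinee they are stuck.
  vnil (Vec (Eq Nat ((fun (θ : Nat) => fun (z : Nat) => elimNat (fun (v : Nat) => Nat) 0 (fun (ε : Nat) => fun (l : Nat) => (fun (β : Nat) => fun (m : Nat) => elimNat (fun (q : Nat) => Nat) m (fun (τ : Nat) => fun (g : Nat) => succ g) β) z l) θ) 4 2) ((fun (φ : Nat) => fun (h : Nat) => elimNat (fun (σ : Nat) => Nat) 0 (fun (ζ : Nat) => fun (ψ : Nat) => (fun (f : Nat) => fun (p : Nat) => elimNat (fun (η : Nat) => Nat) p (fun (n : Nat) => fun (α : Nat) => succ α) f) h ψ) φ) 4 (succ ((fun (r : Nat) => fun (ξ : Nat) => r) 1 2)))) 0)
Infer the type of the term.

inferred type:
  Vec (Vec (Eq Nat 8 8) 0) 0


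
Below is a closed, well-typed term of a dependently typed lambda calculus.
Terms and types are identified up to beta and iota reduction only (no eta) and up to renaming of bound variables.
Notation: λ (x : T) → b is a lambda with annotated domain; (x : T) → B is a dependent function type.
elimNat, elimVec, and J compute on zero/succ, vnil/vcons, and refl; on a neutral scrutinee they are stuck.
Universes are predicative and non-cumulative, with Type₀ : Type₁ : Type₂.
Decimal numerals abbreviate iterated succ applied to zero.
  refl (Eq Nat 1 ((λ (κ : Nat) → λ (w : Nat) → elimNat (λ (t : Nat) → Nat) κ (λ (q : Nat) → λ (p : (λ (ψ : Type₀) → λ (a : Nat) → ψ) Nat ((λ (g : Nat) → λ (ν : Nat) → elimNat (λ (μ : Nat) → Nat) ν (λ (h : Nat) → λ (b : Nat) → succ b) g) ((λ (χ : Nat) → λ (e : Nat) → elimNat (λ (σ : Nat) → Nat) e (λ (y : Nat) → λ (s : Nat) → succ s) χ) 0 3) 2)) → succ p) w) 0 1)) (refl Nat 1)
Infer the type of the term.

the term's type:
  Eq (Eq Nat 1 1) (refl Nat 1) (refl Nat 1)


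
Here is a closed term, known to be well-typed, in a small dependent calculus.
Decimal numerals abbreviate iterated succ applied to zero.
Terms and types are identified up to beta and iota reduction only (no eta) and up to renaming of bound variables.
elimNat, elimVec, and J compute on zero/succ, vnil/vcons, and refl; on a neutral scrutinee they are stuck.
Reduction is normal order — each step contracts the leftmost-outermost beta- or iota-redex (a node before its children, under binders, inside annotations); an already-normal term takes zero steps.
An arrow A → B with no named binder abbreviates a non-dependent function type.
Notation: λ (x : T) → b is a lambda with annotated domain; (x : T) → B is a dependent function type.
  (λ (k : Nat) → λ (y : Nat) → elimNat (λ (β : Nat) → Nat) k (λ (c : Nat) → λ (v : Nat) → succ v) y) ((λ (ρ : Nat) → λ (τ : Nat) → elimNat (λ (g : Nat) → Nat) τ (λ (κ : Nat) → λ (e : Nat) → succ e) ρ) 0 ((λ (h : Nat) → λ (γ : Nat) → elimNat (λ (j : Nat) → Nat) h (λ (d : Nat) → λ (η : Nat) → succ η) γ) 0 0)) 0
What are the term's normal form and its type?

normal form:
  0
the term's type:
  Nat
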